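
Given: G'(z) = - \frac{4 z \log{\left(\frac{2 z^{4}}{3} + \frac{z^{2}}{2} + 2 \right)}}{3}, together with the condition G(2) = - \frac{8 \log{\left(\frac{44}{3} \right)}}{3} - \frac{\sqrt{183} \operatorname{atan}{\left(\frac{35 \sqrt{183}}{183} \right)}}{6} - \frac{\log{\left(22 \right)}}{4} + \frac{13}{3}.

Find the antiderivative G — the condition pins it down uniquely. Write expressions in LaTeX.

The proposed G(z) is checked by its d/dz: the result must match the given G'(z).
A general antiderivative is - \frac{2 z^{2} \log{\left(\frac{2 z^{4}}{3} + \frac{z^{2}}{2} + 2 \right)}}{3} + \frac{4 z^{2}}{3} - \frac{\log{\left(z^{4} + \frac{3 z^{2}}{4} + 3 \right)}}{4} - \frac{\sqrt{183} \operatorname{atan}{\left(\frac{8 \sqrt{183} z^{2}}{183} + \frac{\sqrt{183}}{61} \right)}}{6} + C.
The condition gives C = - \frac{8 \log{\left(\frac{44}{3} \right)}}{3} - \frac{\sqrt{183} \operatorname{atan}{\left(\frac{35 \sqrt{183}}{183} \right)}}{6} - \frac{\log{\left(22 \right)}}{4} + \frac{13}{3} - (- \frac{8 \log{\left(\frac{44}{3} \right)}}{3} - \frac{\sqrt{183} \operatorname{atan}{\left(\frac{35 \sqrt{183}}{183} \right)}}{6} - \frac{\log{\left(22 \right)}}{4} + \frac{16}{3}) = -1.
So G(z) = \frac{- 8 z^{2} \log{\left(\frac{2 z^{4}}{3} + \frac{z^{2}}{2} + 2 \right)} + 16 z^{2} - 3 \log{\left(z^{4} + \frac{3 z^{2}}{4} + 3 \right)} - 2 \sqrt{183} \operatorname{atan}{\left(\frac{8 \sqrt{183} z^{2}}{183} + \frac{\sqrt{183}}{61} \right)} - 12}{12}.
Check: d/dz[\frac{- 8 z^{2} \log{\left(\frac{2 z^{4}}{3} + \frac{z^{2}}{2} + 2 \right)} + 16 z^{2} - 3 \log{\left(z^{4} + \frac{3 z^{2}}{4} + 3 \right)} - 2 \sqrt{183} \operatorname{atan}{\left(\frac{8 \sqrt{183} z^{2}}{183} + \frac{\sqrt{183}}{61} \right)} - 12}{12}] = - \frac{4 z \log{\left(\frac{2 z^{4}}{3} + \frac{z^{2}}{2} + 2 \right)}}{3} = G'(z).

G(z) = \frac{- 8 z^{2} \log{\left(\frac{2 z^{4}}{3} + \frac{z^{2}}{2} + 2 \right)} + 16 z^{2} - 3 \log{\left(z^{4} + \frac{3 z^{2}}{4} + 3 \right)} - 2 \sqrt{183} \operatorname{atan}{\left(\frac{8 \sqrt{183} z^{2}}{183} + \frac{\sqrt{183}}{61} \right)} - 12}{12}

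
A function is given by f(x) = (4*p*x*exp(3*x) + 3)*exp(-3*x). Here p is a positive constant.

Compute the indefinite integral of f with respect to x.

An antiderivative F(x) passes only if d/dx[F] lands on f(x) exactly.
Check: d/dx[(2*p*x**2*exp(3*x) - 1)*exp(-3*x)] = (4*p*x*exp(3*x) + 3)*exp(-3*x) = f(x).

F(x) = (2*p*x**2*exp(3*x) - 1)*exp(-3*x) + C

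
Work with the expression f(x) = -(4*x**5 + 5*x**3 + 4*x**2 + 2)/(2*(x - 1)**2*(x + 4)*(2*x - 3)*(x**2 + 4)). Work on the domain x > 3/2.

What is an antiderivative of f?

An antiderivative is F(x) = -(3728*x*log(x - 3/2) - 2816*x*log(x - 1) + 870*x*log(x + 4) + 209*x*log(x**2 + 4) + 132*x*atan(x/2) - 3728*log(x - 3/2) + 2816*log(x - 1) - 870*log(x + 4) - 209*log(x**2 + 4) - 132*atan(x/2) + 660)/(2200*(x - 1)).

The denominator factors as 2*(x - 1)**2*(x + 4)*(2*x - 3)*(x**2 + 4); partial fractions split f into directly integrable pieces: -(19*x + 12)/(100*(x**2 + 4)) - 932/(275*(2*x - 3)) - 87/(220*(x + 4)) + 32/(25*(x - 1)) + 3/(10*(x - 1)**2).
Check: d/dx[-(3728*x*log(x - 3/2) - 2816*x*log(x - 1) + 870*x*log(x + 4) + 209*x*log(x**2 + 4) + 132*x*atan(x/2) - 3728*log(x - 3/2) + 2816*log(x - 1) - 870*log(x + 4) - 209*log(x**2 + 4) - 132*atan(x/2) + 660)/(2200*(x - 1))] = (-4*x**5 - 5*x**3 - 4*x**2 - 2)/(4*x**6 + 2*x**5 - 24*x**4 + 66*x**3 - 184*x**2 + 232*x - 96), which equals f(x).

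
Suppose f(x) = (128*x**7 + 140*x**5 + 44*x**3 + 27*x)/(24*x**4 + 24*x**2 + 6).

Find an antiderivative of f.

An antiderivative is F(x) = (16*x**4*(2*x**2 + 1) + 3*x**2*(2*x**2 + 1) - 12)/(12*(2*x**2 + 1)).

A first test for any F(x): its x-derivative must equal f(x) identically.
Check: d/dx[(16*x**4*(2*x**2 + 1) + 3*x**2*(2*x**2 + 1) - 12)/(12*(2*x**2 + 1))] = (128*x**7 + 140*x**5 + 44*x**3 + 27*x)/(24*x**4 + 24*x**2 + 6) = f(x).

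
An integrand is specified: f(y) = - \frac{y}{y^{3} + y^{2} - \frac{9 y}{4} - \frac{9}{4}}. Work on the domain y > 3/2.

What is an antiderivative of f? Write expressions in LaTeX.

An antiderivative is F(y) = \frac{- \log{\left(y - \frac{3}{2} \right)} - 4 \log{\left(y + 1 \right)} + 5 \log{\left(y + \frac{3}{2} \right)}}{5}.

The denominator factors as \left(y + 1\right) \left(2 y - 3\right) \left(2 y + 3\right); partial fractions split f into directly integrable pieces: \frac{2}{2 y + 3} - \frac{2}{5 \left(2 y - 3\right)} - \frac{4}{5 \left(y + 1\right)}.
Check: d/dy[\frac{- \log{\left(y - \frac{3}{2} \right)} - 4 \log{\left(y + 1 \right)} + 5 \log{\left(y + \frac{3}{2} \right)}}{5}] = - \frac{4 y}{4 y^{3} + 4 y^{2} - 9 y - 9}, which equals f(y).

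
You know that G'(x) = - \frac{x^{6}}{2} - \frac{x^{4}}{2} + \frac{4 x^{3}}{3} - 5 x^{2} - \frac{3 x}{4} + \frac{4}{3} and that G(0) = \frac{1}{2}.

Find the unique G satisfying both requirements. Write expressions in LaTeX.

Integrate term by term and add the pieces.
A general antiderivative is - \frac{x^{7}}{14} - \frac{x^{5}}{10} + \frac{x^{4}}{3} - \frac{5 x^{3}}{3} - \frac{3 x^{2}}{8} + \frac{4 x}{3} + C.
The condition gives C = \frac{1}{2} - (0) = \frac{1}{2}.
So G(x) = - \frac{x^{7}}{14} - \frac{x^{5}}{10} + \frac{x^{4}}{3} - \frac{5 x^{3}}{3} - \frac{3 x^{2}}{8} + \frac{4 x}{3} + \frac{1}{2}.
Check: d/dx[- \frac{x^{7}}{14} - \frac{x^{5}}{10} + \frac{x^{4}}{3} - \frac{5 x^{3}}{3} - \frac{3 x^{2}}{8} + \frac{4 x}{3} + \frac{1}{2}] = - \frac{x^{6}}{2} - \frac{x^{4}}{2} + \frac{4 x^{3}}{3} - 5 x^{2} - \frac{3 x}{4} + \frac{4}{3} = G'(x).

G(x) = - \frac{x^{7}}{14} - \frac{x^{5}}{10} + \frac{x^{4}}{3} - \frac{5 x^{3}}{3} - \frac{3 x^{2}}{8} + \frac{4 x}{3} + \frac{1}{2}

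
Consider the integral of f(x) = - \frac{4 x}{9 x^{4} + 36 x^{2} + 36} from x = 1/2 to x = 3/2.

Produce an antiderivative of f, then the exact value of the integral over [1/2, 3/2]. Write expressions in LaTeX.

The substitution u = \frac{3 x^{2}}{2} + 3 works: f is exactly (dF/du)*(du/dx) for that inner function.
F(x) = \frac{2}{9 \left(x^{2} + 2\right)} is an antiderivative of f.
Check: d/dx[\frac{2}{9 \left(x^{2} + 2\right)}] = - \frac{4 x}{9 x^{4} + 36 x^{2} + 36} = f(x).
F(3/2) = \frac{8}{153}; F(1/2) = \frac{8}{81}.
Integral = F(3/2) - F(1/2) = - \frac{64}{1377}.

Antiderivative: F(x) = \frac{2}{9 \left(x^{2} + 2\right)}; value = - \frac{64}{1377}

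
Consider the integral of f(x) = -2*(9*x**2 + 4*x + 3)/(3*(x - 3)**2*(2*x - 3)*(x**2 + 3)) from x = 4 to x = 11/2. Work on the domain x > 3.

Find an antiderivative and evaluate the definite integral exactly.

Factor the denominator (3*(x - 3)**2*(2*x - 3)*(x**2 + 3)) and decompose: f = -(11*x - 1)/(63*(x**2 + 3)) - 104/(63*(2*x - 3)) + 1/(x - 3) - 16/(9*(x - 3)**2); each piece integrates to a log, atan, or power term.
F(x) = (378*x*log(x - 3) - 312*x*log(x - 3/2) - 33*x*log(x**2 + 3) + 2*sqrt(3)*x*atan(sqrt(3)*x/3) - 1134*log(x - 3) + 936*log(x - 3/2) + 99*log(x**2 + 3) - 6*sqrt(3)*atan(sqrt(3)*x/3) + 672)/(378*x - 1134) is an antiderivative of f.
Check: d/dx[(378*x*log(x - 3) - 312*x*log(x - 3/2) - 33*x*log(x**2 + 3) + 2*sqrt(3)*x*atan(sqrt(3)*x/3) - 1134*log(x - 3) + 936*log(x - 3/2) + 99*log(x**2 + 3) - 6*sqrt(3)*atan(sqrt(3)*x/3) + 672)/(378*x - 1134)] = (-18*x**2 - 8*x - 6)/(6*x**5 - 45*x**4 + 126*x**3 - 216*x**2 + 324*x - 243), which equals f(x).
F(11/2) = -52*log(4)/63 - 11*log(133/4)/126 + sqrt(3)*atan(11*sqrt(3)/6)/189 + 32/45 + log(5/2); F(4) = -52*log(5/2)/63 - 11*log(19)/126 + sqrt(3)*atan(4*sqrt(3)/3)/189 + 16/9.
Integral = F(11/2) - F(4) = -52*log(4)/63 - 16/15 - 11*log(133/4)/126 - sqrt(3)*atan(4*sqrt(3)/3)/189 + sqrt(3)*atan(11*sqrt(3)/6)/189 + 11*log(19)/126 + 115*log(5/2)/63.

Antiderivative: F(x) = (378*x*log(x - 3) - 312*x*log(x - 3/2) - 33*x*log(x**2 + 3) + 2*sqrt(3)*x*atan(sqrt(3)*x/3) - 1134*log(x - 3) + 936*log(x - 3/2) + 99*log(x**2 + 3) - 6*sqrt(3)*atan(sqrt(3)*x/3) + 672)/(378*x - 1134); value = -52*log(4)/63 - 16/15 - 11*log(133/4)/126 - sqrt(3)*atan(4*sqrt(3)/3)/189 + sqrt(3)*atan(11*sqrt(3)/6)/189 + 11*log(19)/126 + 115*log(5/2)/63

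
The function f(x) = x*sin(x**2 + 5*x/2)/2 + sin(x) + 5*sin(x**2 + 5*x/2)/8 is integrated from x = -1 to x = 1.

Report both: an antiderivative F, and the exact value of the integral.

Antiderivative: F(x) = -cos(x) - cos(x**2 + 5*x/2)/4; value = cos(3/2)/4 - cos(7/2)/4

The integrand splits into summands that can be handled one at a time.
F(x) = -cos(x) - cos(x**2 + 5*x/2)/4 is an antiderivative of f.
Check: d/dx[-cos(x) - cos(x**2 + 5*x/2)/4] = x*sin(x**2 + 5*x/2)/2 + sin(x) + 5*sin(x**2 + 5*x/2)/8 = f(x).
F(1) = -cos(1) - cos(7/2)/4; F(-1) = -cos(1) - cos(3/2)/4.
Integral = F(1) - F(-1) = cos(3/2)/4 - cos(7/2)/4.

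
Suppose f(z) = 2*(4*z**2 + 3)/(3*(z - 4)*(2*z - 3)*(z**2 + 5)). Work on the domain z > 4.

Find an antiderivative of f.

An antiderivative is F(z) = (3886*log(z - 4) - 2016*log(z - 3/2) - 935*log(z**2 + 5) - 68*sqrt(5)*atan(sqrt(5)*z/5))/9135.

Factor the denominator (3*(z - 4)*(2*z - 3)*(z**2 + 5)) and decompose: f = -34*(11*z + 2)/(1827*(z**2 + 5)) - 64/(145*(2*z - 3)) + 134/(315*(z - 4)); each piece integrates to a log, atan, or power term.
Check: d/dz[(3886*log(z - 4) - 2016*log(z - 3/2) - 935*log(z**2 + 5) - 68*sqrt(5)*atan(sqrt(5)*z/5))/9135] = (8*z**2 + 6)/(6*z**4 - 33*z**3 + 66*z**2 - 165*z + 180), which equals f(z).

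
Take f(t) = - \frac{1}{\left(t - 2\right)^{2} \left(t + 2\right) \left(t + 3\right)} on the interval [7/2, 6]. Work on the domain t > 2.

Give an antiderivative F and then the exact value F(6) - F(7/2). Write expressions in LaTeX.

Factor the denominator (\left(t - 2\right)^{2} \left(t + 2\right) \left(t + 3\right)) and decompose: f = \frac{1}{25 \left(t + 3\right)} - \frac{1}{16 \left(t + 2\right)} + \frac{9}{400 \left(t - 2\right)} - \frac{1}{20 \left(t - 2\right)^{2}}; each piece integrates to a log, atan, or power term.
F(t) = \frac{9 \left(t - 2\right) \log{\left(t - 2 \right)} - 25 \left(t - 2\right) \log{\left(t + 2 \right)} + 16 \left(t - 2\right) \log{\left(t + 3 \right)} + 20}{400 \left(t - 2\right)} is an antiderivative of f.
Check: d/dt[\frac{9 \left(t - 2\right) \log{\left(t - 2 \right)} - 25 \left(t - 2\right) \log{\left(t + 2 \right)} + 16 \left(t - 2\right) \log{\left(t + 3 \right)} + 20}{400 \left(t - 2\right)}] = - \frac{1}{t^{4} + t^{3} - 10 t^{2} - 4 t + 24}, which equals f(t).
F(6) = - \frac{\log{\left(8 \right)}}{16} + \frac{1}{80} + \frac{9 \log{\left(4 \right)}}{400} + \frac{\log{\left(9 \right)}}{25}; F(7/2) = - \frac{\log{\left(\frac{11}{2} \right)}}{16} + \frac{9 \log{\left(\frac{3}{2} \right)}}{400} + \frac{1}{30} + \frac{\log{\left(\frac{13}{2} \right)}}{25}.
Integral = F(6) - F(7/2) = - \frac{\log{\left(8 \right)}}{16} - \frac{\log{\left(\frac{13}{2} \right)}}{25} - \frac{1}{48} - \frac{9 \log{\left(\frac{3}{2} \right)}}{400} + \frac{9 \log{\left(4 \right)}}{400} + \frac{\log{\left(9 \right)}}{25} + \frac{\log{\left(\frac{11}{2} \right)}}{16}.

Antiderivative: F(t) = \frac{9 \left(t - 2\right) \log{\left(t - 2 \right)} - 25 \left(t - 2\right) \log{\left(t + 2 \right)} + 16 \left(t - 2\right) \log{\left(t + 3 \right)} + 20}{400 \left(t - 2\right)}; value = - \frac{\log{\left(8 \right)}}{16} - \frac{\log{\left(\frac{13}{2} \right)}}{25} - \frac{1}{48} - \frac{9 \log{\left(\frac{3}{2} \right)}}{400} + \frac{9 \log{\left(4 \right)}}{400} + \frac{\log{\left(9 \right)}}{25} + \frac{\log{\left(\frac{11}{2} \right)}}{16}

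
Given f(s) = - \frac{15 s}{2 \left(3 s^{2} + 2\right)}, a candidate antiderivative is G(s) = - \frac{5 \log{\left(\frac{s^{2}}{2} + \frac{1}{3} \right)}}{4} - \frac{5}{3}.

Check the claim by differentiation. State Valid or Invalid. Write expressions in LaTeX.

Valid - the claim checks out under differentiation.

d/ds[G] = - \frac{15 s}{6 s^{2} + 4}
This equals f(s) exactly, so the claim holds.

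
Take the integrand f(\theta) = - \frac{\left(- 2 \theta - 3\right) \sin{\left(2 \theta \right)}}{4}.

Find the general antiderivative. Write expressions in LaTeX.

For F(\theta) to be correct the identity F'(\theta) - f(\theta) = 0 must hold.
Check: d/d\theta[- \frac{\theta \cos{\left(2 \theta \right)}}{4} + \frac{\sin{\left(2 \theta \right)}}{8} - \frac{3 \cos{\left(2 \theta \right)}}{8}] = \frac{\theta \sin{\left(2 \theta \right)}}{2} + \frac{3 \sin{\left(2 \theta \right)}}{4}, which equals f(\theta).

F(\theta) = - \frac{\theta \cos{\left(2 \theta \right)}}{4} + \frac{\sin{\left(2 \theta \right)}}{8} - \frac{3 \cos{\left(2 \theta \right)}}{8} + C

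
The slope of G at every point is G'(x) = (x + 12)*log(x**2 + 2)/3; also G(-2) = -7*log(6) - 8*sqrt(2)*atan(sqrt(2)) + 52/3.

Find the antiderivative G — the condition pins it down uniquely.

G(x) = (x**2*log(x**2 + 2) - x**2 + 24*x*log(x**2 + 2) - 48*x + 2*log(x**2 + 2) + 48*sqrt(2)*atan(sqrt(2)*x/2) + 12)/6

Whatever form G(x) takes, its d/dx must return the stated G'(x).
A general antiderivative is -x**2/6 - 8*x + (x**2/6 + 4*x)*log(x**2 + 2) + log(x**2 + 2)/3 + 8*sqrt(2)*atan(sqrt(2)*x/2) + C.
The condition gives C = -7*log(6) - 8*sqrt(2)*atan(sqrt(2)) + 52/3 - (-7*log(6) - 8*sqrt(2)*atan(sqrt(2)) + 46/3) = 2.
So G(x) = (x**2*log(x**2 + 2) - x**2 + 24*x*log(x**2 + 2) - 48*x + 2*log(x**2 + 2) + 48*sqrt(2)*atan(sqrt(2)*x/2) + 12)/6.
Check: d/dx[(x**2*log(x**2 + 2) - x**2 + 24*x*log(x**2 + 2) - 48*x + 2*log(x**2 + 2) + 48*sqrt(2)*atan(sqrt(2)*x/2) + 12)/6] = x*log(x**2 + 2)/3 + 4*log(x**2 + 2), which equals G'(x).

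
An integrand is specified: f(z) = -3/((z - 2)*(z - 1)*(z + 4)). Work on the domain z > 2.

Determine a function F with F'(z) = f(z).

An antiderivative is F(z) = -log(z - 2)/2 + 3*log(z - 1)/5 - log(z + 4)/10.

The denominator factors as (z - 2)*(z - 1)*(z + 4); partial fractions split f into directly integrable pieces: -1/(10*(z + 4)) + 3/(5*(z - 1)) - 1/(2*(z - 2)).
Check: d/dz[-log(z - 2)/2 + 3*log(z - 1)/5 - log(z + 4)/10] = -3/(z**3 + z**2 - 10*z + 8), which equals f(z).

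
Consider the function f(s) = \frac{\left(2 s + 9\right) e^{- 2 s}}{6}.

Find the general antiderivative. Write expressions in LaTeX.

Recognize the product-rule pattern: f = u'v + uv' with u = - \frac{s}{6} - \frac{5}{6}, v = e^{- 2 s}, so integration by parts undoes it.
Check: d/ds[\frac{\left(- s - 5\right) e^{- 2 s}}{6}] = \frac{\left(2 s + 9\right) e^{- 2 s}}{6} = f(s).

F(s) = \frac{\left(- s - 5\right) e^{- 2 s}}{6} + C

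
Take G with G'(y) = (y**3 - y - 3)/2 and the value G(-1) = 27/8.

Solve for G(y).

G(y) = y**4/8 - y**2/4 - 3*y/2 + 2

A candidate passes only if d/dy[G] lands on the given G'(y) exactly.
A general antiderivative is y**4/8 - y**2/4 - 3*y/2 + C.
The condition gives C = 27/8 - (11/8) = 2.
So G(y) = y**4/8 - y**2/4 - 3*y/2 + 2.
Check: d/dy[y**4/8 - y**2/4 - 3*y/2 + 2] = y**3/2 - y/2 - 3/2, which equals G'(y).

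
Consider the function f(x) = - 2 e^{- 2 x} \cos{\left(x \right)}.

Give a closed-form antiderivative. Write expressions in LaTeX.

For F(x) to be correct the identity F'(x) - f(x) = 0 must hold.
Check: d/dx[- \frac{2 e^{- 2 x} \sin{\left(x \right)}}{5} + \frac{4 e^{- 2 x} \cos{\left(x \right)}}{5}] = - 2 e^{- 2 x} \cos{\left(x \right)} = f(x).

An antiderivative is F(x) = - \frac{2 e^{- 2 x} \sin{\left(x \right)}}{5} + \frac{4 e^{- 2 x} \cos{\left(x \right)}}{5}.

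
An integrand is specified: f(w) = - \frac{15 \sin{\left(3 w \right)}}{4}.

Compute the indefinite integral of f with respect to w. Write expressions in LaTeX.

F(w) = \frac{5 \cos{\left(3 w \right)}}{4} + C

For F(w) to be correct the identity F'(w) - f(w) = 0 must hold.
Check: d/dw[\frac{5 \cos{\left(3 w \right)}}{4}] = - \frac{15 \sin{\left(3 w \right)}}{4} = f(w).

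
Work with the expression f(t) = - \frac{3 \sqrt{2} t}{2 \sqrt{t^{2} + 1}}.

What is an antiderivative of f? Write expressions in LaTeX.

The substitution u = 2 t^{2} + 2 works: f is exactly (dF/du)*(du/dt) for that inner function.
Check: d/dt[- \frac{3 \sqrt{2} \sqrt{t^{2} + 1}}{2}] = - \frac{3 \sqrt{2} t}{2 \sqrt{t^{2} + 1}} = f(t).

An antiderivative is F(t) = - \frac{3 \sqrt{2} \sqrt{t^{2} + 1}}{2}.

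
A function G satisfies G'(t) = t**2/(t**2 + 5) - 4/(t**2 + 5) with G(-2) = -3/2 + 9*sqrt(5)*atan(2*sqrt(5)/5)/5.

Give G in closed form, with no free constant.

Integrate term by term and add the pieces.
A general antiderivative is t - 9*sqrt(5)*atan(sqrt(5)*t/5)/5 + C.
The condition gives C = -3/2 + 9*sqrt(5)*atan(2*sqrt(5)/5)/5 - (-2 + 9*sqrt(5)*atan(2*sqrt(5)/5)/5) = 1/2.
So G(t) = (10*t - 18*sqrt(5)*atan(sqrt(5)*t/5) + 5)/10.
Check: d/dt[(10*t - 18*sqrt(5)*atan(sqrt(5)*t/5) + 5)/10] = (t**2 - 4)/(t**2 + 5), which equals G'(t).

G(t) = (10*t - 18*sqrt(5)*atan(sqrt(5)*t/5) + 5)/10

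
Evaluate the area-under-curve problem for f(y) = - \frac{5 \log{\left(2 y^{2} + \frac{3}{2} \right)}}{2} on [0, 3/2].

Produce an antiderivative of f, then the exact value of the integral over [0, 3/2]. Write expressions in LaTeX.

Antiderivative: F(y) = - \frac{5 y \log{\left(2 y^{2} + \frac{3}{2} \right)}}{2} + 5 y - \frac{5 \sqrt{3} \operatorname{atan}{\left(\frac{2 \sqrt{3} y}{3} \right)}}{2}; value = - \frac{15 \log{\left(6 \right)}}{4} - \frac{5 \sqrt{3} \pi}{6} + \frac{15}{2}

A first test for any F(y): its y-derivative must equal f(y) identically.
F(y) = - \frac{5 y \log{\left(2 y^{2} + \frac{3}{2} \right)}}{2} + 5 y - \frac{5 \sqrt{3} \operatorname{atan}{\left(\frac{2 \sqrt{3} y}{3} \right)}}{2} is an antiderivative of f.
Check: d/dy[- \frac{5 y \log{\left(2 y^{2} + \frac{3}{2} \right)}}{2} + 5 y - \frac{5 \sqrt{3} \operatorname{atan}{\left(\frac{2 \sqrt{3} y}{3} \right)}}{2}] = - \frac{5 \log{\left(2 y^{2} + \frac{3}{2} \right)}}{2} = f(y).
F(3/2) = - \frac{15 \log{\left(6 \right)}}{4} - \frac{5 \sqrt{3} \pi}{6} + \frac{15}{2}; F(0) = 0.
Integral = F(3/2) - F(0) = - \frac{15 \log{\left(6 \right)}}{4} - \frac{5 \sqrt{3} \pi}{6} + \frac{15}{2}.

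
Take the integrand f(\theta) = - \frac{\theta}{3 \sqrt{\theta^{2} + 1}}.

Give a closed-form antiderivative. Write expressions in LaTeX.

The substitution u = \theta^{2} + 1 works: f is exactly (dF/du)*(du/d\theta) for that inner function.
Check: d/d\theta[- \frac{\sqrt{\theta^{2} + 1}}{3}] = - \frac{\theta}{3 \sqrt{\theta^{2} + 1}} = f(\theta).

An antiderivative is F(\theta) = - \frac{\sqrt{\theta^{2} + 1}}{3}.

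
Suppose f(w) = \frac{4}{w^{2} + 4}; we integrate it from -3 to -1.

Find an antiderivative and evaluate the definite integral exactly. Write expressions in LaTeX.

A first test for any F(w): its w-derivative must equal f(w) identically.
F(w) = 2 \operatorname{atan}{\left(\frac{w}{2} \right)} is an antiderivative of f.
Check: d/dw[2 \operatorname{atan}{\left(\frac{w}{2} \right)}] = \frac{4}{w^{2} + 4} = f(w).
F(-1) = - 2 \operatorname{atan}{\left(\frac{1}{2} \right)}; F(-3) = - 2 \operatorname{atan}{\left(\frac{3}{2} \right)}.
Integral = F(-1) - F(-3) = - 2 \operatorname{atan}{\left(\frac{1}{2} \right)} + 2 \operatorname{atan}{\left(\frac{3}{2} \right)}.

Antiderivative: F(w) = 2 \operatorname{atan}{\left(\frac{w}{2} \right)}; value = - 2 \operatorname{atan}{\left(\frac{1}{2} \right)} + 2 \operatorname{atan}{\left(\frac{3}{2} \right)}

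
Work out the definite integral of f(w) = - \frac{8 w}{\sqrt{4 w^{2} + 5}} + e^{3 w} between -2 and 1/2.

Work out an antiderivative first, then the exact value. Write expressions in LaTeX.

Integrate term by term and add the pieces.
F(w) = \frac{- 6 \sqrt{4 w^{2} + 5} + e^{3 w}}{3} is an antiderivative of f.
Check: d/dw[\frac{- 6 \sqrt{4 w^{2} + 5} + e^{3 w}}{3}] = \frac{- 8 w + \sqrt{4 w^{2} + 5} e^{3 w}}{\sqrt{4 w^{2} + 5}}, which equals f(w).
F(1/2) = - 2 \sqrt{6} + \frac{e^{\frac{3}{2}}}{3}; F(-2) = - 2 \sqrt{21} + \frac{1}{3 e^{6}}.
Integral = F(1/2) - F(-2) = - 2 \sqrt{6} - \frac{1}{3 e^{6}} + \frac{e^{\frac{3}{2}}}{3} + 2 \sqrt{21}.

Antiderivative: F(w) = \frac{- 6 \sqrt{4 w^{2} + 5} + e^{3 w}}{3}; value = - 2 \sqrt{6} - \frac{1}{3 e^{6}} + \frac{e^{\frac{3}{2}}}{3} + 2 \sqrt{21}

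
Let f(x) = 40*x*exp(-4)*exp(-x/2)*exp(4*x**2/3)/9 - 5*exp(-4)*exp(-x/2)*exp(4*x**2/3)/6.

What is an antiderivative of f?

An antiderivative is F(x) = 5*exp(-4)*exp(-x/2)*exp(4*x**2/3)/3.

The substitution u = 4*x**2/3 - x/2 - 4 works: f is exactly (dF/du)*(du/dx) for that inner function.
Check: d/dx[5*exp(-4)*exp(-x/2)*exp(4*x**2/3)/3] = (80*x*exp(4*x**2/3) - 15*exp(4*x**2/3))*exp(-4)*exp(-x/2)/18, which equals f(x).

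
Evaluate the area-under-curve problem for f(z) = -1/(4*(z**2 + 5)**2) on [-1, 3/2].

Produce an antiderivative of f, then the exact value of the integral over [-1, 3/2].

Antiderivative: F(z) = -z/(40*z**2 + 200) - sqrt(5)*atan(sqrt(5)*z/5)/200; value = -13/1392 - sqrt(5)*atan(3*sqrt(5)/10)/200 - sqrt(5)*atan(sqrt(5)/5)/200

A first test for any F(z): its z-derivative must equal f(z) identically.
F(z) = -z/(40*z**2 + 200) - sqrt(5)*atan(sqrt(5)*z/5)/200 is an antiderivative of f.
Check: d/dz[-z/(40*z**2 + 200) - sqrt(5)*atan(sqrt(5)*z/5)/200] = -1/(4*z**4 + 40*z**2 + 100), which equals f(z).
F(3/2) = -sqrt(5)*atan(3*sqrt(5)/10)/200 - 3/580; F(-1) = 1/240 + sqrt(5)*atan(sqrt(5)/5)/200.
Integral = F(3/2) - F(-1) = -13/1392 - sqrt(5)*atan(3*sqrt(5)/10)/200 - sqrt(5)*atan(sqrt(5)/5)/200.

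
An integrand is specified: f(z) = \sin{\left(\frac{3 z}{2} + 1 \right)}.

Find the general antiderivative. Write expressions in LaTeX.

Recover f(z) by differentiating a candidate F(z); any mismatch rules it out.
Check: d/dz[- \frac{2 \cos{\left(\frac{3 z}{2} + 1 \right)}}{3}] = \sin{\left(\frac{3 z}{2} + 1 \right)} = f(z).

F(z) = - \frac{2 \cos{\left(\frac{3 z}{2} + 1 \right)}}{3} + C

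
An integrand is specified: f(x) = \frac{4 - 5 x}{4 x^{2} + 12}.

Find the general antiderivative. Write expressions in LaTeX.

Check any antiderivative F(x) by computing F'(x) and comparing it with f(x).
Check: d/dx[\frac{- 15 \log{\left(x^{2} + 3 \right)} + 8 \sqrt{3} \operatorname{atan}{\left(\frac{\sqrt{3} x}{3} \right)}}{24}] = \frac{4 - 5 x}{4 x^{2} + 12} = f(x).

F(x) = \frac{- 15 \log{\left(x^{2} + 3 \right)} + 8 \sqrt{3} \operatorname{atan}{\left(\frac{\sqrt{3} x}{3} \right)}}{24} + C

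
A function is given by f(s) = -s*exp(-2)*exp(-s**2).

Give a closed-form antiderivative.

The substitution u = -s**2 - 2 works: f is exactly (dF/du)*(du/ds) for that inner function.
Check: d/ds[exp(-s**2 - 2)/2] = -s*exp(-2)*exp(-s**2) = f(s).

An antiderivative is F(s) = exp(-s**2 - 2)/2.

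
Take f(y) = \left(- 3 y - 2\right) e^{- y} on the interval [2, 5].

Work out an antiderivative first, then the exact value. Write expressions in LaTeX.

Recognize the product-rule pattern: f = u'v + uv' with u = 3 y + 5, v = e^{- y}, so integration by parts undoes it.
F(y) = \left(3 y + 5\right) e^{- y} is an antiderivative of f.
Check: d/dy[\left(3 y + 5\right) e^{- y}] = \left(- 3 y - 2\right) e^{- y} = f(y).
F(5) = \frac{20}{e^{5}}; F(2) = \frac{11}{e^{2}}.
Integral = F(5) - F(2) = - \frac{11}{e^{2}} + \frac{20}{e^{5}}.

Antiderivative: F(y) = \left(3 y + 5\right) e^{- y}; value = - \frac{11}{e^{2}} + \frac{20}{e^{5}}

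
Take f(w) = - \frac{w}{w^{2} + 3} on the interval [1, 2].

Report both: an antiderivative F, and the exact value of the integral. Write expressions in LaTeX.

f matches the chain-rule pattern g'(h)*h' with inner function h(w) = 2 w^{2} + 6; substituting u = h(w) collapses the integral.
F(w) = - \frac{\log{\left(2 w^{2} + 6 \right)}}{2} is an antiderivative of f.
Check: d/dw[- \frac{\log{\left(2 w^{2} + 6 \right)}}{2}] = - \frac{w}{w^{2} + 3} = f(w).
F(2) = - \frac{\log{\left(14 \right)}}{2}; F(1) = - \frac{\log{\left(8 \right)}}{2}.
Integral = F(2) - F(1) = - \frac{\log{\left(14 \right)}}{2} + \frac{\log{\left(8 \right)}}{2}.

Antiderivative: F(w) = - \frac{\log{\left(2 w^{2} + 6 \right)}}{2}; value = - \frac{\log{\left(14 \right)}}{2} + \frac{\log{\left(8 \right)}}{2}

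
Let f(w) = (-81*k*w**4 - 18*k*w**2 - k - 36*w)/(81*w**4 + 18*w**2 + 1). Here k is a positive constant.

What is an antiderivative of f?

Since d/dw undoes antidifferentiation here, F'(w) = f(w) is required of F(w).
Check: d/dw[-k*w + 2/(9*w**2 + 1)] = (-81*k*w**4 - 18*k*w**2 - k - 36*w)/(81*w**4 + 18*w**2 + 1) = f(w).

An antiderivative is F(w) = -k*w + 2/(9*w**2 + 1).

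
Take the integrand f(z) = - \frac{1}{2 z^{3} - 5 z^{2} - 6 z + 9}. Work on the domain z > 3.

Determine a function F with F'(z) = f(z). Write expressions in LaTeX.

An antiderivative is F(z) = - \frac{\log{\left(z - 3 \right)}}{18} + \frac{\log{\left(z - 1 \right)}}{10} - \frac{2 \log{\left(z + \frac{3}{2} \right)}}{45}.

The denominator factors as \left(z - 3\right) \left(z - 1\right) \left(2 z + 3\right); partial fractions split f into directly integrable pieces: - \frac{4}{45 \left(2 z + 3\right)} + \frac{1}{10 \left(z - 1\right)} - \frac{1}{18 \left(z - 3\right)}.
Check: d/dz[- \frac{\log{\left(z - 3 \right)}}{18} + \frac{\log{\left(z - 1 \right)}}{10} - \frac{2 \log{\left(z + \frac{3}{2} \right)}}{45}] = - \frac{1}{2 z^{3} - 5 z^{2} - 6 z + 9} = f(z).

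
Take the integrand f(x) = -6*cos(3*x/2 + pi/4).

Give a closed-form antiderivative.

An antiderivative is F(x) = -4*sin(3*x/2 + pi/4).

Since d/dx undoes antidifferentiation here, F'(x) = f(x) is required of F(x).
Check: d/dx[-4*sin(3*x/2 + pi/4)] = -6*cos(3*x/2 + pi/4) = f(x).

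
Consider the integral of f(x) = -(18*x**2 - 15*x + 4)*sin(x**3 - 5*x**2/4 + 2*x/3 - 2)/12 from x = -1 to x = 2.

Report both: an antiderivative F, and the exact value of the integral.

Antiderivative: F(x) = cos(x**3 - 5*x**2/4 + 2*x/3 - 2)/2; value = cos(7/3)/2 - cos(59/12)/2

The substitution u = x**3 - 5*x**2/4 + 2*x/3 - 2 works: f is exactly (dF/du)*(du/dx) for that inner function.
F(x) = cos(x**3 - 5*x**2/4 + 2*x/3 - 2)/2 is an antiderivative of f.
Check: d/dx[cos(x**3 - 5*x**2/4 + 2*x/3 - 2)/2] = -3*x**2*sin(x**3 - 5*x**2/4 + 2*x/3 - 2)/2 + 5*x*sin(x**3 - 5*x**2/4 + 2*x/3 - 2)/4 - sin(x**3 - 5*x**2/4 + 2*x/3 - 2)/3, which equals f(x).
F(2) = cos(7/3)/2; F(-1) = cos(59/12)/2.
Integral = F(2) - F(-1) = cos(7/3)/2 - cos(59/12)/2.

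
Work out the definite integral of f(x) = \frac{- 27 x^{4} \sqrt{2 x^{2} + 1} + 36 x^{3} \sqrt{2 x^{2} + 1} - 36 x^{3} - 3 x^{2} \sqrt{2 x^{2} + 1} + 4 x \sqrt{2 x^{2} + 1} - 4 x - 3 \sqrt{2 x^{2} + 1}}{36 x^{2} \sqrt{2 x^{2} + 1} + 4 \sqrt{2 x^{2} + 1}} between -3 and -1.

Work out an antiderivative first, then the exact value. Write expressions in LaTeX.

Antiderivative: F(x) = \frac{- x^{3} + 2 x^{2} - 2 \sqrt{2 x^{2} + 1} - \operatorname{atan}{\left(3 x \right)}}{4}; value = - \frac{21}{2} - \frac{\sqrt{3}}{2} - \frac{\operatorname{atan}{\left(9 \right)}}{4} + \frac{\operatorname{atan}{\left(3 \right)}}{4} + \frac{\sqrt{19}}{2}

Whatever form F(x) takes, F'(x) = f(x) is non-negotiable.
F(x) = \frac{- x^{3} + 2 x^{2} - 2 \sqrt{2 x^{2} + 1} - \operatorname{atan}{\left(3 x \right)}}{4} is an antiderivative of f.
Check: d/dx[\frac{- x^{3} + 2 x^{2} - 2 \sqrt{2 x^{2} + 1} - \operatorname{atan}{\left(3 x \right)}}{4}] = \frac{- 27 x^{4} \sqrt{2 x^{2} + 1} + 36 x^{3} \sqrt{2 x^{2} + 1} - 36 x^{3} - 3 x^{2} \sqrt{2 x^{2} + 1} + 4 x \sqrt{2 x^{2} + 1} - 4 x - 3 \sqrt{2 x^{2} + 1}}{36 x^{2} \sqrt{2 x^{2} + 1} + 4 \sqrt{2 x^{2} + 1}} = f(x).
F(-1) = - \frac{\sqrt{3}}{2} + \frac{\operatorname{atan}{\left(3 \right)}}{4} + \frac{3}{4}; F(-3) = - \frac{\sqrt{19}}{2} + \frac{\operatorname{atan}{\left(9 \right)}}{4} + \frac{45}{4}.
Integral = F(-1) - F(-3) = - \frac{21}{2} - \frac{\sqrt{3}}{2} - \frac{\operatorname{atan}{\left(9 \right)}}{4} + \frac{\operatorname{atan}{\left(3 \right)}}{4} + \frac{\sqrt{19}}{2}.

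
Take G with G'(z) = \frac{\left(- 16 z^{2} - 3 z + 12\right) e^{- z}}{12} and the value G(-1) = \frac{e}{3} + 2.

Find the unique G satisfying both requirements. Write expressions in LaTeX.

G(z) = \frac{\left(16 z^{2} + 35 z + 24 e^{z} + 23\right) e^{- z}}{12}

G'(z) has the shape u'v + uv' for u = \frac{4 z^{2}}{3} + \frac{35 z}{12} + \frac{23}{12} and v = e^{- z} — it is the derivative of the product u*v.
A general antiderivative is \frac{\left(16 z^{2} + 35 z + 23\right) e^{- z}}{12} + C.
The condition gives C = \frac{e}{3} + 2 - (\frac{e}{3}) = 2.
So G(z) = \frac{\left(16 z^{2} + 35 z + 24 e^{z} + 23\right) e^{- z}}{12}.
Check: d/dz[\frac{\left(16 z^{2} + 35 z + 24 e^{z} + 23\right) e^{- z}}{12}] = \frac{\left(- 16 z^{2} - 3 z + 12\right) e^{- z}}{12} = G'(z).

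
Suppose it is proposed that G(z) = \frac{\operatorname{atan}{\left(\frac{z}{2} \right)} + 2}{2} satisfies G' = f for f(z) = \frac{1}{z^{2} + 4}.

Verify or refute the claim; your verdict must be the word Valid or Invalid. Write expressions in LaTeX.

Valid. The derivative of G reproduces f.

d/dz[G] = \frac{1}{z^{2} + 4}
This equals f(z) exactly, so the claim holds.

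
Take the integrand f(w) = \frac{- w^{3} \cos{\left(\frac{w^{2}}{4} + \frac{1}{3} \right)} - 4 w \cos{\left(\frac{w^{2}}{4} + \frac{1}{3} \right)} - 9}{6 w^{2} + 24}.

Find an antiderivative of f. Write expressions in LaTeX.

An antiderivative is F(w) = - \frac{\sin{\left(\frac{w^{2}}{4} + \frac{1}{3} \right)}}{3} - \frac{3 \operatorname{atan}{\left(\frac{w}{2} \right)}}{4}.

A candidate is checked by its d/dw: the result must match f(w).
Check: d/dw[- \frac{\sin{\left(\frac{w^{2}}{4} + \frac{1}{3} \right)}}{3} - \frac{3 \operatorname{atan}{\left(\frac{w}{2} \right)}}{4}] = \frac{- w^{3} \cos{\left(\frac{w^{2}}{4} + \frac{1}{3} \right)} - 4 w \cos{\left(\frac{w^{2}}{4} + \frac{1}{3} \right)} - 9}{6 w^{2} + 24} = f(w).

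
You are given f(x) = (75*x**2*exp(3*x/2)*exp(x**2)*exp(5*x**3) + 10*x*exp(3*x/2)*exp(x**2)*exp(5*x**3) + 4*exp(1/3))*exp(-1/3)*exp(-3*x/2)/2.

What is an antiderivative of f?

An antiderivative is F(x) = (15*exp(-1/3)*exp(3*x/2)*exp(x**2)*exp(5*x**3) - 8)*exp(-3*x/2)/6.

Check any antiderivative F(x) by computing F'(x) and comparing it with f(x).
Check: d/dx[(15*exp(-1/3)*exp(3*x/2)*exp(x**2)*exp(5*x**3) - 8)*exp(-3*x/2)/6] = (75*x**2*exp(3*x/2)*exp(x**2)*exp(5*x**3) + 10*x*exp(3*x/2)*exp(x**2)*exp(5*x**3) + 4*exp(1/3))*exp(-1/3)*exp(-3*x/2)/2 = f(x).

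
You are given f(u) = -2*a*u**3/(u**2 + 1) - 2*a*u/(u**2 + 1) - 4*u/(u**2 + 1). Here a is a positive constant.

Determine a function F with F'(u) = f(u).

An antiderivative is F(u) = -a*u**2 - 2*log(u**2 + 1).

Integrate term by term and add the pieces.
Check: d/du[-a*u**2 - 2*log(u**2 + 1)] = (-2*a*u**3 - 2*a*u - 4*u)/(u**2 + 1), which equals f(u).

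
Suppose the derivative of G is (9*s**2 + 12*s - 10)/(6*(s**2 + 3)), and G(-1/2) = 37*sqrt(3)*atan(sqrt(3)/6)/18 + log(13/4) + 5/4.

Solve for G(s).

G(s) = 3*s/2 + log(s**2 + 3) - 37*sqrt(3)*atan(sqrt(3)*s/3)/18 + 2

A candidate passes only if d/ds[G] lands on the given G'(s) exactly.
A general antiderivative is 3*s/2 + log(s**2 + 3) - 37*sqrt(3)*atan(sqrt(3)*s/3)/18 + C.
The condition gives C = 37*sqrt(3)*atan(sqrt(3)/6)/18 + log(13/4) + 5/4 - (-3/4 + 37*sqrt(3)*atan(sqrt(3)/6)/18 + log(13/4)) = 2.
So G(s) = 3*s/2 + log(s**2 + 3) - 37*sqrt(3)*atan(sqrt(3)*s/3)/18 + 2.
Check: d/ds[3*s/2 + log(s**2 + 3) - 37*sqrt(3)*atan(sqrt(3)*s/3)/18 + 2] = (9*s**2 + 12*s - 10)/(6*s**2 + 18), which equals G'(s).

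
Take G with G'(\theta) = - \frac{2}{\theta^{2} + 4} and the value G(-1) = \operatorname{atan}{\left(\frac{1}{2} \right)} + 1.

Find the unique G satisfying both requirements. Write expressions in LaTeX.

A first test for any G(\theta): its \theta-derivative must equal the given G'(\theta).
A general antiderivative is - \operatorname{atan}{\left(\frac{\theta}{2} \right)} + C.
The condition gives C = \operatorname{atan}{\left(\frac{1}{2} \right)} + 1 - (\operatorname{atan}{\left(\frac{1}{2} \right)}) = 1.
So G(\theta) = 1 - \operatorname{atan}{\left(\frac{\theta}{2} \right)}.
Check: d/d\theta[1 - \operatorname{atan}{\left(\frac{\theta}{2} \right)}] = - \frac{2}{\theta^{2} + 4} = G'(\theta).

G(\theta) = 1 - \operatorname{atan}{\left(\frac{\theta}{2} \right)}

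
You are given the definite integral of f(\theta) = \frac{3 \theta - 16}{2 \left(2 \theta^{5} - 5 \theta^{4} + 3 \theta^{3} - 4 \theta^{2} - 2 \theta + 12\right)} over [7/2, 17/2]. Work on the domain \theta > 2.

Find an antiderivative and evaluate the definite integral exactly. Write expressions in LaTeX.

Antiderivative: F(\theta) = - \frac{5 \log{\left(\theta - 2 \right)}}{18} + \frac{46 \log{\left(\theta - \frac{3}{2} \right)}}{85} - \frac{19 \log{\left(\theta + 1 \right)}}{90} - \frac{4 \log{\left(\theta^{2} + 2 \right)}}{153} - \frac{143 \sqrt{2} \operatorname{atan}{\left(\frac{\sqrt{2} \theta}{2} \right)}}{612}; value = - \frac{5 \log{\left(\frac{13}{2} \right)}}{18} - \frac{19 \log{\left(\frac{19}{2} \right)}}{90} - \frac{143 \sqrt{2} \operatorname{atan}{\left(\frac{17 \sqrt{2}}{4} \right)}}{612} - \frac{46 \log{\left(2 \right)}}{85} - \frac{4 \log{\left(\frac{297}{4} \right)}}{153} + \frac{4 \log{\left(\frac{57}{4} \right)}}{153} + \frac{5 \log{\left(\frac{3}{2} \right)}}{18} + \frac{19 \log{\left(\frac{9}{2} \right)}}{90} + \frac{143 \sqrt{2} \operatorname{atan}{\left(\frac{7 \sqrt{2}}{4} \right)}}{612} + \frac{46 \log{\left(7 \right)}}{85}

The denominator factors as 2 \left(\theta - 2\right) \left(\theta + 1\right) \left(2 \theta - 3\right) \left(\theta^{2} + 2\right); partial fractions split f into directly integrable pieces: - \frac{16 \theta + 143}{306 \left(\theta^{2} + 2\right)} + \frac{92}{85 \left(2 \theta - 3\right)} - \frac{19}{90 \left(\theta + 1\right)} - \frac{5}{18 \left(\theta - 2\right)}.
F(\theta) = - \frac{5 \log{\left(\theta - 2 \right)}}{18} + \frac{46 \log{\left(\theta - \frac{3}{2} \right)}}{85} - \frac{19 \log{\left(\theta + 1 \right)}}{90} - \frac{4 \log{\left(\theta^{2} + 2 \right)}}{153} - \frac{143 \sqrt{2} \operatorname{atan}{\left(\frac{\sqrt{2} \theta}{2} \right)}}{612} is an antiderivative of f.
Check: d/d\theta[- \frac{5 \log{\left(\theta - 2 \right)}}{18} + \frac{46 \log{\left(\theta - \frac{3}{2} \right)}}{85} - \frac{19 \log{\left(\theta + 1 \right)}}{90} - \frac{4 \log{\left(\theta^{2} + 2 \right)}}{153} - \frac{143 \sqrt{2} \operatorname{atan}{\left(\frac{\sqrt{2} \theta}{2} \right)}}{612}] = \frac{3 \theta - 16}{4 \theta^{5} - 10 \theta^{4} + 6 \theta^{3} - 8 \theta^{2} - 4 \theta + 24}, which equals f(\theta).
F(17/2) = - \frac{5 \log{\left(\frac{13}{2} \right)}}{18} - \frac{19 \log{\left(\frac{19}{2} \right)}}{90} - \frac{143 \sqrt{2} \operatorname{atan}{\left(\frac{17 \sqrt{2}}{4} \right)}}{612} - \frac{4 \log{\left(\frac{297}{4} \right)}}{153} + \frac{46 \log{\left(7 \right)}}{85}; F(7/2) = - \frac{143 \sqrt{2} \operatorname{atan}{\left(\frac{7 \sqrt{2}}{4} \right)}}{612} - \frac{19 \log{\left(\frac{9}{2} \right)}}{90} - \frac{5 \log{\left(\frac{3}{2} \right)}}{18} - \frac{4 \log{\left(\frac{57}{4} \right)}}{153} + \frac{46 \log{\left(2 \right)}}{85}.
Integral = F(17/2) - F(7/2) = - \frac{5 \log{\left(\frac{13}{2} \right)}}{18} - \frac{19 \log{\left(\frac{19}{2} \right)}}{90} - \frac{143 \sqrt{2} \operatorname{atan}{\left(\frac{17 \sqrt{2}}{4} \right)}}{612} - \frac{46 \log{\left(2 \right)}}{85} - \frac{4 \log{\left(\frac{297}{4} \right)}}{153} + \frac{4 \log{\left(\frac{57}{4} \right)}}{153} + \frac{5 \log{\left(\frac{3}{2} \right)}}{18} + \frac{19 \log{\left(\frac{9}{2} \right)}}{90} + \frac{143 \sqrt{2} \operatorname{atan}{\left(\frac{7 \sqrt{2}}{4} \right)}}{612} + \frac{46 \log{\left(7 \right)}}{85}.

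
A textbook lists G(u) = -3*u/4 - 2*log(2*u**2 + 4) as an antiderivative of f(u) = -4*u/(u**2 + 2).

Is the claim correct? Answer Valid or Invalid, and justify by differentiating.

d/du[G] = (-3*u**2 - 16*u - 6)/(4*u**2 + 8)
d/du[G] - f(u) = -3/4 != 0.

Invalid: d/du[G] - f = -3/4, which is not 0.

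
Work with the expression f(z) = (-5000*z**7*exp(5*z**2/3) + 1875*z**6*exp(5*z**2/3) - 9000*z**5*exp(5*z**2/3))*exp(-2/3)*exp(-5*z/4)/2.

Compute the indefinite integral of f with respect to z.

F(z) = -750*z**6*exp(5*z**2/3 - 5*z/4 - 2/3) + C

f has the shape u'v + uv' for u = -750*z**6 and v = exp(5*z**2/3 - 5*z/4 - 2/3) — it is the derivative of the product u*v.
Check: d/dz[-750*z**6*exp(5*z**2/3 - 5*z/4 - 2/3)] = (-5000*z**7 + 1875*z**6 - 9000*z**5)*exp(-2/3)*exp(-5*z/4)*exp(5*z**2/3)/2, which equals f(z).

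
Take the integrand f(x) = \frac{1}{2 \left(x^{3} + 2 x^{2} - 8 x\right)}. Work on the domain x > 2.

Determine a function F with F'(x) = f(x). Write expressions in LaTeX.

Factor the denominator (2 x \left(x - 2\right) \left(x + 4\right)) and decompose: f = \frac{1}{48 \left(x + 4\right)} + \frac{1}{24 \left(x - 2\right)} - \frac{1}{16 x}; each piece integrates to a log, atan, or power term.
Check: d/dx[\frac{- 3 \log{\left(x \right)} + 2 \log{\left(x - 2 \right)} + \log{\left(x + 4 \right)}}{48}] = \frac{1}{2 x^{3} + 4 x^{2} - 16 x}, which equals f(x).

An antiderivative is F(x) = \frac{- 3 \log{\left(x \right)} + 2 \log{\left(x - 2 \right)} + \log{\left(x + 4 \right)}}{48}.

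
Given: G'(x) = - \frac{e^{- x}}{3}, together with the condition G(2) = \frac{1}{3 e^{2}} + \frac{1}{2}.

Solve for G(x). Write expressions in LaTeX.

G(x) = \frac{\left(3 e^{x} + 2\right) e^{- x}}{6}

Whatever form G(x) takes, its d/dx must return the stated G'(x).
A general antiderivative is \frac{e^{- x}}{3} + C.
The condition gives C = \frac{1}{3 e^{2}} + \frac{1}{2} - (\frac{1}{3 e^{2}}) = \frac{1}{2}.
So G(x) = \frac{\left(3 e^{x} + 2\right) e^{- x}}{6}.
Check: d/dx[\frac{\left(3 e^{x} + 2\right) e^{- x}}{6}] = - \frac{e^{- x}}{3} = G'(x).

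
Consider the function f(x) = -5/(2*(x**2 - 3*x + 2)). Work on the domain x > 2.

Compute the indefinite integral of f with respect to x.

The denominator factors as 2*(x - 2)*(x - 1); partial fractions split f into directly integrable pieces: 5/(2*(x - 1)) - 5/(2*(x - 2)).
Check: d/dx[5*(-log(x - 2) + log(x - 1))/2] = -5/(2*x**2 - 6*x + 4), which equals f(x).

F(x) = 5*(-log(x - 2) + log(x - 1))/2 + C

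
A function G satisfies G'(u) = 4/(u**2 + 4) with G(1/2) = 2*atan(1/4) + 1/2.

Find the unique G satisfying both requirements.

G(u) = (4*atan(u/2) + 1)/2

Whatever form G(u) takes, its d/du must return the stated G'(u).
A general antiderivative is 2*atan(u/2) + C.
The condition gives C = 2*atan(1/4) + 1/2 - (2*atan(1/4)) = 1/2.
So G(u) = (4*atan(u/2) + 1)/2.
Check: d/du[(4*atan(u/2) + 1)/2] = 4/(u**2 + 4) = G'(u).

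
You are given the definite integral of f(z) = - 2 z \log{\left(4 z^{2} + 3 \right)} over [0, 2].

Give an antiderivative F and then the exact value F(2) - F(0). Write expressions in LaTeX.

Any candidate F(z) must reproduce f(z) exactly when differentiated.
F(z) = \frac{- 4 z^{2} \log{\left(4 z^{2} + 3 \right)} + 4 z^{2} - 3 \log{\left(4 z^{2} + 3 \right)}}{4} is an antiderivative of f.
Check: d/dz[\frac{- 4 z^{2} \log{\left(4 z^{2} + 3 \right)} + 4 z^{2} - 3 \log{\left(4 z^{2} + 3 \right)}}{4}] = - 2 z \log{\left(4 z^{2} + 3 \right)} = f(z).
F(2) = 4 - \frac{19 \log{\left(19 \right)}}{4}; F(0) = - \frac{3 \log{\left(3 \right)}}{4}.
Integral = F(2) - F(0) = - \frac{19 \log{\left(19 \right)}}{4} + \frac{3 \log{\left(3 \right)}}{4} + 4.

Antiderivative: F(z) = \frac{- 4 z^{2} \log{\left(4 z^{2} + 3 \right)} + 4 z^{2} - 3 \log{\left(4 z^{2} + 3 \right)}}{4}; value = - \frac{19 \log{\left(19 \right)}}{4} + \frac{3 \log{\left(3 \right)}}{4} + 4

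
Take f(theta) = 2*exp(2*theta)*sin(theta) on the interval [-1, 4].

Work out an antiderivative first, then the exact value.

Antiderivative: F(theta) = 4*exp(2*theta)*sin(theta)/5 - 2*exp(2*theta)*cos(theta)/5; value = 4*exp(8)*sin(4)/5 + 2*exp(-2)*cos(1)/5 + 4*exp(-2)*sin(1)/5 - 2*exp(8)*cos(4)/5

Recover f(theta) by differentiating a candidate F(theta); any mismatch rules it out.
F(theta) = 4*exp(2*theta)*sin(theta)/5 - 2*exp(2*theta)*cos(theta)/5 is an antiderivative of f.
Check: d/dtheta[4*exp(2*theta)*sin(theta)/5 - 2*exp(2*theta)*cos(theta)/5] = 2*exp(2*theta)*sin(theta) = f(theta).
F(4) = 4*exp(8)*sin(4)/5 - 2*exp(8)*cos(4)/5; F(-1) = -4*exp(-2)*sin(1)/5 - 2*exp(-2)*cos(1)/5.
Integral = F(4) - F(-1) = 4*exp(8)*sin(4)/5 + 2*exp(-2)*cos(1)/5 + 4*exp(-2)*sin(1)/5 - 2*exp(8)*cos(4)/5.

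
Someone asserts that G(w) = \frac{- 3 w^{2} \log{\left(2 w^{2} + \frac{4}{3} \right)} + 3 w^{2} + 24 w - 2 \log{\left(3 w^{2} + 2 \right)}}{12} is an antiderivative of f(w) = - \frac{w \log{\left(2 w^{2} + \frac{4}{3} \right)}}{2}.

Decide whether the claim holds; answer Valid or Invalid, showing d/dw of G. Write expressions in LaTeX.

d/dw[G] = - \frac{w \log{\left(w^{2} + \frac{2}{3} \right)}}{2} - \frac{w \log{\left(2 \right)}}{2} + 2
d/dw[G] - f(w) = 2 != 0.

Invalid: d/dw[G] - f = 2, which is not 0.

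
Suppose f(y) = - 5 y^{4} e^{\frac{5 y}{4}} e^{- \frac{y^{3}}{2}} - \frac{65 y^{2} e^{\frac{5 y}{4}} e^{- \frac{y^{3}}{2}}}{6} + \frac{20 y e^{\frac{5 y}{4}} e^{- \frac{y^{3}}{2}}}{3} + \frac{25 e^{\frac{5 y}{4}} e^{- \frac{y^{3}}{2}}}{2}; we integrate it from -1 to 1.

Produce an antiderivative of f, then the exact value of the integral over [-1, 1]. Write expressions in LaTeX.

Recognize the product-rule pattern: f = u'v + uv' with u = \frac{10 y^{2}}{3} + 10, v = e^{- \frac{y^{3}}{2} + \frac{5 y}{4}}, so integration by parts undoes it.
F(y) = \frac{5 \left(\frac{4 y^{2}}{3} + 4\right) e^{- \frac{y^{3}}{2} + \frac{5 y}{4}}}{2} is an antiderivative of f.
Check: d/dy[\frac{5 \left(\frac{4 y^{2}}{3} + 4\right) e^{- \frac{y^{3}}{2} + \frac{5 y}{4}}}{2}] = - 5 y^{4} e^{\frac{5 y}{4}} e^{- \frac{y^{3}}{2}} - \frac{65 y^{2} e^{\frac{5 y}{4}} e^{- \frac{y^{3}}{2}}}{6} + \frac{20 y e^{\frac{5 y}{4}} e^{- \frac{y^{3}}{2}}}{3} + \frac{25 e^{\frac{5 y}{4}} e^{- \frac{y^{3}}{2}}}{2} = f(y).
F(1) = \frac{40 e^{\frac{3}{4}}}{3}; F(-1) = \frac{40}{3 e^{\frac{3}{4}}}.
Integral = F(1) - F(-1) = - \frac{40}{3 e^{\frac{3}{4}}} + \frac{40 e^{\frac{3}{4}}}{3}.

Antiderivative: F(y) = \frac{5 \left(\frac{4 y^{2}}{3} + 4\right) e^{- \frac{y^{3}}{2} + \frac{5 y}{4}}}{2}; value = - \frac{40}{3 e^{\frac{3}{4}}} + \frac{40 e^{\frac{3}{4}}}{3}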